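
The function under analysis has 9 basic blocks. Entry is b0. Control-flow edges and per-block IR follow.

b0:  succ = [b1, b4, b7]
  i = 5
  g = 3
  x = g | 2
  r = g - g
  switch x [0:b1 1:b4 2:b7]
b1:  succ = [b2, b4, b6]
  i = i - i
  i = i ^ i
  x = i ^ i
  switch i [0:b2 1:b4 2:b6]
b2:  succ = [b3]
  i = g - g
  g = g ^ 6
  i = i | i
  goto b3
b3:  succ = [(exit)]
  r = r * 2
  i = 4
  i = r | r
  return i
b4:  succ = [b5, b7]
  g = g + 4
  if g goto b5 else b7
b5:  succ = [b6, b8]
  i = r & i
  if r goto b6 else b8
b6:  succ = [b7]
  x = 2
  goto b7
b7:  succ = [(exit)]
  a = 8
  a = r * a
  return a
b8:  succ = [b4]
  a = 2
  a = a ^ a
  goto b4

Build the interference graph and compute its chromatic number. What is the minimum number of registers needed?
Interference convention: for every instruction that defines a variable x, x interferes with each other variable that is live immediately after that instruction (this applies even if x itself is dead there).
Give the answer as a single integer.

Answer: 4

Derivation:
Block summaries:
  b0: def={g,i,r,x} ue=∅
  b1: def={i,x} ue={i}
  b2: def={g,i} ue={g}
  b3: def={i,r} ue={r}
  b4: def={g} ue={g}
  b5: def={i} ue={i,r}
  b6: def={x} ue=∅
  b7: def={a} ue={r}
  b8: def={a} ue=∅

Liveness:
  b0: in=∅ out={g,i,r}
  b1: in={g,i,r} out={g,i,r}
  b2: in={g,r} out={r}
  b3: in={r} out=∅
  b4: in={g,i,r} out={g,i,r}
  b5: in={g,i,r} out={g,i,r}
  b6: in={r} out={r}
  b7: in={r} out=∅
  b8: in={g,i,r} out={g,i,r}

Conflict graph:
  a↔{g,i,r}
  g↔{a,i,r,x}
  i↔{a,g,r,x}
  r↔{a,g,i,x}
  x↔{g,i,r}

Colouring:
  lower bound: {a,g,i,r} mutually conflict ⇒ χ ≥ 4
  4-colouring: r0={g}  r1={i}  r2={r}  r3={a,x}
  χ = 4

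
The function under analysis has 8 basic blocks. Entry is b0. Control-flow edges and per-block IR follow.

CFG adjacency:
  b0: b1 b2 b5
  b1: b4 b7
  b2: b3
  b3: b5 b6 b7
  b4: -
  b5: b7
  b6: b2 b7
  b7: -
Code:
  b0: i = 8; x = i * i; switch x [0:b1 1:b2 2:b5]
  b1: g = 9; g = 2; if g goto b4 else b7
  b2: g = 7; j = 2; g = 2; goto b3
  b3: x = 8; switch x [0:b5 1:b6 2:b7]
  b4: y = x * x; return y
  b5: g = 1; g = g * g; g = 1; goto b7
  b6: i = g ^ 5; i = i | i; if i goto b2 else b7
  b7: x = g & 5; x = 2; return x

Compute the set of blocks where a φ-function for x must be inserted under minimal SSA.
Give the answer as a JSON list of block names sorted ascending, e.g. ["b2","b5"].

idom tree: b1←b0 b2←b0 b3←b2 b4←b1 b5←b0 b6←b3 b7←b0
Dom∩ at merges:
  b2: preds {b0,b6}: {b0} ∩ {b0,b2,b3,b6} = {b0}; idom=b0
  b5: preds {b0,b3}: {b0} ∩ {b0,b2,b3} = {b0}; idom=b0
  b7: preds {b1,b3,b5,b6}: {b0,b1} ∩ {b0,b2,b3} ∩ {b0,b5} ∩ {b0,b2,b3,b6} = {b0}; idom=b0

DF derivation:
  b2←b0: walk · to b0
  b2←b6: walk b6→b3→b2 to b0
  b5←b0: walk · to b0
  b5←b3: walk b3→b2 to b0
  b7←b1: walk b1 to b0
  b7←b3: walk b3→b2 to b0
  b7←b5: walk b5 to b0
  b7←b6: walk b6→b3→b2 to b0
  b0 → ∅
  b1 → {b7}
  b2 → {b2,b5,b7}
  b3 → {b2,b5,b7}
  b4 → ∅
  b5 → {b7}
  b6 → {b2,b7}
  b7 → ∅

φ for x: defs {b0,b3,b7}
  DF⁺ = {b2,b5,b7}

Answer: ["b2", "b5", "b7"]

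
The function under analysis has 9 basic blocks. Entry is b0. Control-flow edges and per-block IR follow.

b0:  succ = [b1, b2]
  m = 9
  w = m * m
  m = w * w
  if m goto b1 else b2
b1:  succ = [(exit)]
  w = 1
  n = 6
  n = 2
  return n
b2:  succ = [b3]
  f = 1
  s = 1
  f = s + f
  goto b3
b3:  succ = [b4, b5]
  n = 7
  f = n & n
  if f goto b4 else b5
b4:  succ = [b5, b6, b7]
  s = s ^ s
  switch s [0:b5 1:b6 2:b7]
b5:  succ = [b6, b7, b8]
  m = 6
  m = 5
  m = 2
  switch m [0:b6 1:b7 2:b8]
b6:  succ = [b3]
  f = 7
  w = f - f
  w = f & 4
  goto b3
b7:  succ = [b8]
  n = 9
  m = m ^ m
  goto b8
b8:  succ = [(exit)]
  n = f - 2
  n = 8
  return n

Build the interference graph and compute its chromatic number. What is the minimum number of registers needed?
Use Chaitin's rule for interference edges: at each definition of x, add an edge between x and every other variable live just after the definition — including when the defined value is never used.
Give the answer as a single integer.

Block summaries:
  b0: {m,w} / ∅
  b1: {n,w} / ∅
  b2: {f,s} / ∅
  b3: {f,n} / ∅
  b4: {s} / {s}
  b5: {m} / ∅
  b6: {f,w} / ∅
  b7: {m,n} / {m}
  b8: {n} / {f}

Live sets:
  b0: in=∅ out={m}
  b1: in=∅ out=∅
  b2: in={m} out={m,s}
  b3: in={m,s} out={f,m,s}
  b4: in={f,m,s} out={f,m,s}
  b5: in={f,s} out={f,m,s}
  b6: in={m,s} out={m,s}
  b7: in={f,m} out={f}
  b8: in={f} out=∅

Conflict graph:
  f: {m,n,s,w}
  m: {f,n,s,w}
  n: {f,m,s}
  s: {f,m,n,w}
  w: {f,m,s}

Colouring:
  clique {f,m,n,s} ⇒ need ≥ 4
  4-colouring: R0={f}  R1={m}  R2={s}  R3={n,w}
  χ = 4

Answer: 4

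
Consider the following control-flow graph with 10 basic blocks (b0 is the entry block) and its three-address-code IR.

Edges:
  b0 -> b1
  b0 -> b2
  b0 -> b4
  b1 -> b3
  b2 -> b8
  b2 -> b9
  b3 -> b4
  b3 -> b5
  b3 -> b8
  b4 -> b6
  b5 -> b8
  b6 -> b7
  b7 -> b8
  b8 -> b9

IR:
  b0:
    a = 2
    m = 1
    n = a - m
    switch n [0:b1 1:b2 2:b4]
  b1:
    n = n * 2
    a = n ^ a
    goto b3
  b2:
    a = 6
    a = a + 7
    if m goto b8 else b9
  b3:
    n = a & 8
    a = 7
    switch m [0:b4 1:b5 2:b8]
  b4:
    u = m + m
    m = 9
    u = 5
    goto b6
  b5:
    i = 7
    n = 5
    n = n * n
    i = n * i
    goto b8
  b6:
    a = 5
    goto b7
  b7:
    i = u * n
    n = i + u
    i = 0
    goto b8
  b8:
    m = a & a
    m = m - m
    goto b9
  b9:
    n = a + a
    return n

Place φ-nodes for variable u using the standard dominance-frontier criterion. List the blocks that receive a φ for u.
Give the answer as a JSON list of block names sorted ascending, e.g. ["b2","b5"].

Answer: ["b8", "b9"]

Analysis:
idom tree: b1←b0 b2←b0 b3←b1 b4←b0 b5←b3 b6←b4 b7←b6 b8←b0 b9←b0
Dom∩ at merges:
  b4: preds {b0,b3}: {b0} ∩ {b0,b1,b3} = {b0}; idom=b0
  b8: preds {b2,b3,b5,b7}: {b0,b2} ∩ {b0,b1,b3} ∩ {b0,b1,b3,b5} ∩ {b0,b4,b6,b7} = {b0}; idom=b0
  b9: preds {b2,b8}: {b0,b2} ∩ {b0,b8} = {b0}; idom=b0

DF derivation:
  join b4 pred b0: · stop@b0
  join b4 pred b3: b3→b1 stop@b0
  join b8 pred b2: b2 stop@b0
  join b8 pred b3: b3→b1 stop@b0
  join b8 pred b5: b5→b3→b1 stop@b0
  join b8 pred b7: b7→b6→b4 stop@b0
  join b9 pred b2: b2 stop@b0
  join b9 pred b8: b8 stop@b0
  b0 → ∅
  b1 → {b4,b8}
  b2 → {b8,b9}
  b3 → {b4,b8}
  b4 → {b8}
  b5 → {b8}
  b6 → {b8}
  b7 → {b8}
  b8 → {b9}
  b9 → ∅

φ for u: defs {b4}
  DF⁺ = {b8,b9}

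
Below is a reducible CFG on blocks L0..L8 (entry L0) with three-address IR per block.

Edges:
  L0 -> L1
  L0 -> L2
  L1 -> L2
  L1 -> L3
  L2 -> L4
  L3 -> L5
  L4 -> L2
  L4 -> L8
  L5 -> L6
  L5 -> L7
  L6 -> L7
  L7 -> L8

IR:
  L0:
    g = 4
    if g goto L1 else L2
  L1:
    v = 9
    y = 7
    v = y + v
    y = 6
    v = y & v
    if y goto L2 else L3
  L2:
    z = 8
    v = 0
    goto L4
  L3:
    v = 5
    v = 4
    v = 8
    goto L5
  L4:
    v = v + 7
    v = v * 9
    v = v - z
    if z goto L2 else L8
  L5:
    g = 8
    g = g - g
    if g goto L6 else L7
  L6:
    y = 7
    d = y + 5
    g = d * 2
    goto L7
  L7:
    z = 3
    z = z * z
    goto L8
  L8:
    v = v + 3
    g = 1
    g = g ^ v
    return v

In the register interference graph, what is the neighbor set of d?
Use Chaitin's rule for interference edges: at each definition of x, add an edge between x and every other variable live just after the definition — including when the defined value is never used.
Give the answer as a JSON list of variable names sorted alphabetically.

Answer: ["v"]

Analysis:
def/use:
  L0: def={g} ue=∅
  L1: def={v,y} ue=∅
  L2: def={v,z} ue=∅
  L3: def={v} ue=∅
  L4: def={v} ue={v,z}
  L5: def={g} ue=∅
  L6: def={d,g,y} ue=∅
  L7: def={z} ue=∅
  L8: def={g,v} ue={v}

Live sets:
  L0: in=∅ out=∅
  L1: in=∅ out=∅
  L2: in=∅ out={v,z}
  L3: in=∅ out={v}
  L4: in={v,z} out={v}
  L5: in={v} out={v}
  L6: in={v} out={v}
  L7: in={v} out={v}
  L8: in={v} out=∅

Conflict graph:
  d: {v}
  g: {v}
  v: {d,g,y,z}
  y: {v}
  z: {v}

N(d) = ["v"]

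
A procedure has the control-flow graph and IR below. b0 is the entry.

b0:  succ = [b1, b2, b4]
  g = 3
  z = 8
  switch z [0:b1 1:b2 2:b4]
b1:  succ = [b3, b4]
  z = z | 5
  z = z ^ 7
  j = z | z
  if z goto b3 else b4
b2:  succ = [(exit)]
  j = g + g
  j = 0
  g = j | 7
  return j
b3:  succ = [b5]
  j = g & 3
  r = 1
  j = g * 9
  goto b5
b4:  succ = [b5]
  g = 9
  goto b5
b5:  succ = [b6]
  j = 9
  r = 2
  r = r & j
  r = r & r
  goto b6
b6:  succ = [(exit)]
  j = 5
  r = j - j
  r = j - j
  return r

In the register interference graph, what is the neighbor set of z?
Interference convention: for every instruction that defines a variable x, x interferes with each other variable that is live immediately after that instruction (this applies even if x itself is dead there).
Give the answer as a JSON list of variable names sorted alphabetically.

Answer: ["g", "j"]

Analysis:
def/use:
  b0 def {g,z} use ∅
  b1 def {j,z} use {z}
  b2 def {g,j} use {g}
  b3 def {j,r} use {g}
  b4 def {g} use ∅
  b5 def {j,r} use ∅
  b6 def {j,r} use ∅

Backward fixpoint:
  b0 li=∅ lo={g,z}
  b1 li={g,z} lo={g}
  b2 li={g} lo=∅
  b3 li={g} lo=∅
  b4 li=∅ lo=∅
  b5 li=∅ lo=∅
  b6 li=∅ lo=∅

Conflict graph:
  g: {j,r,z}
  j: {g,r,z}
  r: {g,j}
  z: {g,j}

N(z) = ["g", "j"]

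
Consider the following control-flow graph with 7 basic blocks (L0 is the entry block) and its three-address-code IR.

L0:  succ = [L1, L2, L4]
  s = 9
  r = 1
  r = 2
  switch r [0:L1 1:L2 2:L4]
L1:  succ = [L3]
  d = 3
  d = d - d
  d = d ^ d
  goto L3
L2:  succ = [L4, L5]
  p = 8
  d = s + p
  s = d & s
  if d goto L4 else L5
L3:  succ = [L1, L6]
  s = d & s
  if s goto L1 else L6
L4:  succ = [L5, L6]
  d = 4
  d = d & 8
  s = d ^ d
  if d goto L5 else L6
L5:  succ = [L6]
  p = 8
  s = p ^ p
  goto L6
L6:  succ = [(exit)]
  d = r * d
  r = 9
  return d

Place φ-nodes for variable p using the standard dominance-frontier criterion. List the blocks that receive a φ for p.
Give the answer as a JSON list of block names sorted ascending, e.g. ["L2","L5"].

idom tree: L1←L0 L2←L0 L3←L1 L4←L0 L5←L0 L6←L0
Dom∩ at merges:
  L1: preds {L0,L3}: {L0} ∩ {L0,L1,L3} = {L0}; idom=L0
  L4: preds {L0,L2}: {L0} ∩ {L0,L2} = {L0}; idom=L0
  L5: preds {L2,L4}: {L0,L2} ∩ {L0,L4} = {L0}; idom=L0
  L6: preds {L3,L4,L5}: {L0,L1,L3} ∩ {L0,L4} ∩ {L0,L5} = {L0}; idom=L0

Frontier:
  L1←L0: walk · to L0
  L1←L3: walk L3→L1 to L0
  L4←L0: walk · to L0
  L4←L2: walk L2 to L0
  L5←L2: walk L2 to L0
  L5←L4: walk L4 to L0
  L6←L3: walk L3→L1 to L0
  L6←L4: walk L4 to L0
  L6←L5: walk L5 to L0
  L0: DF=∅
  L1: DF={L1,L6}
  L2: DF={L4,L5}
  L3: DF={L1,L6}
  L4: DF={L5,L6}
  L5: DF={L6}
  L6: DF=∅

φ for p: defs {L2,L5}
  DF⁺ = {L4,L5,L6}

Answer: ["L4", "L5", "L6"]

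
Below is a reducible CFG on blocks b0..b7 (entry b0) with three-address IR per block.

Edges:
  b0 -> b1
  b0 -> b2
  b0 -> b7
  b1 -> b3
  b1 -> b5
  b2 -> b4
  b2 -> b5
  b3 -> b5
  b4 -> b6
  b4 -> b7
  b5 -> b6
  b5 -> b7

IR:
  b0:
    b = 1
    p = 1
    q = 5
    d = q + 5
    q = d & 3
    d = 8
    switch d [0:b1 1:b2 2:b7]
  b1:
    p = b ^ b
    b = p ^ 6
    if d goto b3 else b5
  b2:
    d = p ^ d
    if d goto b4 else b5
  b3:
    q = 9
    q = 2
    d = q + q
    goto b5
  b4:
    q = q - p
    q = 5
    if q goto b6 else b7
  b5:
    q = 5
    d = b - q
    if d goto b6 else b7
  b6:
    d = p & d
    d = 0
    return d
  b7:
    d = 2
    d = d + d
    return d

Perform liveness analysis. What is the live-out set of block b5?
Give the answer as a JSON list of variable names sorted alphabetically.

Per-block:
  b0: {b,d,p,q} / ∅
  b1: {b,p} / {b,d}
  b2: {d} / {d,p}
  b3: {d,q} / ∅
  b4: {q} / {p,q}
  b5: {d,q} / {b}
  b6: {d} / {d,p}
  b7: {d} / ∅

Backward fixpoint:
  b0: in=∅ out={b,d,p,q}
  b1: in={b,d} out={b,p}
  b2: in={b,d,p,q} out={b,d,p,q}
  b3: in={b,p} out={b,p}
  b4: in={d,p,q} out={d,p}
  b5: in={b,p} out={d,p}
  b6: in={d,p} out=∅
  b7: in=∅ out=∅

live-out(b5) = ["d", "p"]

Answer: ["d", "p"]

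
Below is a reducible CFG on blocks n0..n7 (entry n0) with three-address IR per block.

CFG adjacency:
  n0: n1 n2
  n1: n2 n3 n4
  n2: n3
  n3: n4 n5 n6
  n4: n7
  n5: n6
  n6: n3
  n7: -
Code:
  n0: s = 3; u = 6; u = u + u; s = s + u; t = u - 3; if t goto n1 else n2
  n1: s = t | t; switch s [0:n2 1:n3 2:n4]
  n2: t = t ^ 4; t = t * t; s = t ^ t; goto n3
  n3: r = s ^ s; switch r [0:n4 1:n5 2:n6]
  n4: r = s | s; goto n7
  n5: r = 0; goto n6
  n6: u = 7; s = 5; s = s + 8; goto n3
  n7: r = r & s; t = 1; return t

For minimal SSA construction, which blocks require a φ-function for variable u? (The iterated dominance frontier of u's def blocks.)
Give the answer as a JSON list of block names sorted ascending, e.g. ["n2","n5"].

idom tree: n1←n0 n2←n0 n3←n0 n4←n0 n5←n3 n6←n3 n7←n4
Join-block Dom:
  n2: preds {n0,n1}: {n0} ∩ {n0,n1} = {n0}; idom=n0
  n3: preds {n1,n2,n6}: {n0,n1} ∩ {n0,n2} ∩ {n0,n3,n6} = {n0}; idom=n0
  n4: preds {n1,n3}: {n0,n1} ∩ {n0,n3} = {n0}; idom=n0
  n6: preds {n3,n5}: {n0,n3} ∩ {n0,n3,n5} = {n0,n3}; idom=n3

DF derivation:
  join n2 pred n0: · stop@n0
  join n2 pred n1: n1 stop@n0
  join n3 pred n1: n1 stop@n0
  join n3 pred n2: n2 stop@n0
  join n3 pred n6: n6→n3 stop@n0
  join n4 pred n1: n1 stop@n0
  join n4 pred n3: n3 stop@n0
  join n6 pred n3: · stop@n3
  join n6 pred n5: n5 stop@n3
  DF(n0)=∅
  DF(n1)={n2,n3,n4}
  DF(n2)={n3}
  DF(n3)={n3,n4}
  DF(n4)=∅
  DF(n5)={n6}
  DF(n6)={n3}
  DF(n7)=∅

φ for u: defs {n0,n6}
  DF⁺ = {n3,n4}

Answer: ["n3", "n4"]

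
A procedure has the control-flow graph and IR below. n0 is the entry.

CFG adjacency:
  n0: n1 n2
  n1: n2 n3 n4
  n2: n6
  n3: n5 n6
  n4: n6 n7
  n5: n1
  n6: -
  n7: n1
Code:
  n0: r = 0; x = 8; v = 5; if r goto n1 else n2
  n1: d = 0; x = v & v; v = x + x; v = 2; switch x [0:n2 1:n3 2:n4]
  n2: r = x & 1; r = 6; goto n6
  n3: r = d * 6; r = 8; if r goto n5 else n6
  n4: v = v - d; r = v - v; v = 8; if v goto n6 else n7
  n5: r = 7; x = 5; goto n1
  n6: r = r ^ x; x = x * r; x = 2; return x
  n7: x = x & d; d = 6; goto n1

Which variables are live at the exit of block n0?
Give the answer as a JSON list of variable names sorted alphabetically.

Per-block:
  n0: {r,v,x} / ∅
  n1: {d,v,x} / {v}
  n2: {r} / {x}
  n3: {r} / {d}
  n4: {r,v} / {d,v}
  n5: {r,x} / ∅
  n6: {r,x} / {r,x}
  n7: {d,x} / {d,x}

Backward fixpoint:
  n0: in=∅ out={v,x}
  n1: in={v} out={d,v,x}
  n2: in={x} out={r,x}
  n3: in={d,v,x} out={r,v,x}
  n4: in={d,v,x} out={d,r,v,x}
  n5: in={v} out={v}
  n6: in={r,x} out=∅
  n7: in={d,v,x} out={v}

live-out(n0) = ["v", "x"]

Answer: ["v", "x"]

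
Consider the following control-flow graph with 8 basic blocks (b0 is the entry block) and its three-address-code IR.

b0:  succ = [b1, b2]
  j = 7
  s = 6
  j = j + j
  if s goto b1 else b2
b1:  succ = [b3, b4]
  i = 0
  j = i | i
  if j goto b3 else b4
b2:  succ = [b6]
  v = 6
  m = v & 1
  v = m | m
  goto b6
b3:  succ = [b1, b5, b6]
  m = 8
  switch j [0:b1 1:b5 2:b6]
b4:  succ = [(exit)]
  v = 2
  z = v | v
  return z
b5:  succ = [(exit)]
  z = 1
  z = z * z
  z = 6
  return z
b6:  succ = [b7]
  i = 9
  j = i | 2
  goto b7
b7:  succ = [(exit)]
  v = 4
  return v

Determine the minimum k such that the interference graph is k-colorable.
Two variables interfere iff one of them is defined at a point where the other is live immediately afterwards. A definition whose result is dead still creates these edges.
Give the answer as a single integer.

Answer: 2

Working:
Block summaries:
  b0: def={j,s} ue=∅
  b1: def={i,j} ue=∅
  b2: def={m,v} ue=∅
  b3: def={m} ue={j}
  b4: def={v,z} ue=∅
  b5: def={z} ue=∅
  b6: def={i,j} ue=∅
  b7: def={v} ue=∅

Liveness:
  b0: in=∅ out=∅
  b1: in=∅ out={j}
  b2: in=∅ out=∅
  b3: in={j} out=∅
  b4: in=∅ out=∅
  b5: in=∅ out=∅
  b6: in=∅ out=∅
  b7: in=∅ out=∅

Conflict graph:
  i — ∅
  j — {m,s}
  m — {j}
  s — {j}
  v — ∅
  z — ∅

Colouring:
  clique {j,m} ⇒ need ≥ 2
  assign i→c0 j→c0 m→c1 s→c1 v→c0 z→c0 — no edge inside a register ⇒ χ ≤ 2
  χ = 2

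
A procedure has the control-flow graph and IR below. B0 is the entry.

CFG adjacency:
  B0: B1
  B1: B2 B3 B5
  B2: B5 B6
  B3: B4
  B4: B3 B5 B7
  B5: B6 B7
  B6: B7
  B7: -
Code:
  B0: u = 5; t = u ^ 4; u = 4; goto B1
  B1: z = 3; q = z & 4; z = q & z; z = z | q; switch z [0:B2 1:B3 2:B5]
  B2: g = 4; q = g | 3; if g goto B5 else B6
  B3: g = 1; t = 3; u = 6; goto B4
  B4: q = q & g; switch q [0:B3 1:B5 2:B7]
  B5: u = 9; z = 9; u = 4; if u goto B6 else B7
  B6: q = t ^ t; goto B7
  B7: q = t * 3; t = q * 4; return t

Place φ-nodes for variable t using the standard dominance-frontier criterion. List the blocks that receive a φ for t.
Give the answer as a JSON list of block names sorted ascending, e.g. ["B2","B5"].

Answer: ["B3", "B5", "B6", "B7"]

Analysis:
idom tree: B1←B0 B2←B1 B3←B1 B4←B3 B5←B1 B6←B1 B7←B1
Dom at joins:
  B3: preds {B1,B4}: {B0,B1} ∩ {B0,B1,B3,B4} = {B0,B1}; idom=B1
  B5: preds {B1,B2,B4}: {B0,B1} ∩ {B0,B1,B2} ∩ {B0,B1,B3,B4} = {B0,B1}; idom=B1
  B6: preds {B2,B5}: {B0,B1,B2} ∩ {B0,B1,B5} = {B0,B1}; idom=B1
  B7: preds {B4,B5,B6}: {B0,B1,B3,B4} ∩ {B0,B1,B5} ∩ {B0,B1,B6} = {B0,B1}; idom=B1

Frontier:
  join B3 pred B1: · stop@B1
  join B3 pred B4: B4→B3 stop@B1
  join B5 pred B1: · stop@B1
  join B5 pred B2: B2 stop@B1
  join B5 pred B4: B4→B3 stop@B1
  join B6 pred B2: B2 stop@B1
  join B6 pred B5: B5 stop@B1
  join B7 pred B4: B4→B3 stop@B1
  join B7 pred B5: B5 stop@B1
  join B7 pred B6: B6 stop@B1
  B0 → ∅
  B1 → ∅
  B2 → {B5,B6}
  B3 → {B3,B5,B7}
  B4 → {B3,B5,B7}
  B5 → {B6,B7}
  B6 → {B7}
  B7 → ∅

φ for t: defs {B0,B3,B7}
  DF⁺ = {B3,B5,B6,B7}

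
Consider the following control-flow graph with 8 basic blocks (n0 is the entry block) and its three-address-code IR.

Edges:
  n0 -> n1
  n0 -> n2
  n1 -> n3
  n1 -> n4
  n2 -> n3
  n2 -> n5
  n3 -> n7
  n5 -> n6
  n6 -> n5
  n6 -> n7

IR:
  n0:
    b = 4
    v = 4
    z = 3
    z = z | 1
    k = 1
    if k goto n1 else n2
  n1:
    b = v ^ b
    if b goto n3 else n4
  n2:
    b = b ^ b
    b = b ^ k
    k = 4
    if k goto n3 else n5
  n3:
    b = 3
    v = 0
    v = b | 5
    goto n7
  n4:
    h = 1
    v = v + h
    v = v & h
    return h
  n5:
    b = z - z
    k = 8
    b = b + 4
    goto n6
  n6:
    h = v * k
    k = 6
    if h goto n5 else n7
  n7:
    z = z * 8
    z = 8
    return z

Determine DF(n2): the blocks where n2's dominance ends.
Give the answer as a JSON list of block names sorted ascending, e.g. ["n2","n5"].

Answer: ["n3", "n7"]

Analysis:
idom tree: n1←n0 n2←n0 n3←n0 n4←n1 n5←n2 n6←n5 n7←n0
Join-block Dom:
  n3: preds {n1,n2}: {n0,n1} ∩ {n0,n2} = {n0}; idom=n0
  n5: preds {n2,n6}: {n0,n2} ∩ {n0,n2,n5,n6} = {n0,n2}; idom=n2
  n7: preds {n3,n6}: {n0,n3} ∩ {n0,n2,n5,n6} = {n0}; idom=n0

Frontier:
  n3←n1: walk n1 to n0
  n3←n2: walk n2 to n0
  n5←n2: walk · to n2
  n5←n6: walk n6→n5 to n2
  n7←n3: walk n3 to n0
  n7←n6: walk n6→n5→n2 to n0
  n0: DF=∅
  n1: DF={n3}
  n2: DF={n3,n7}
  n3: DF={n7}
  n4: DF=∅
  n5: DF={n5,n7}
  n6: DF={n5,n7}
  n7: DF=∅

DF(n2) = ["n3", "n7"]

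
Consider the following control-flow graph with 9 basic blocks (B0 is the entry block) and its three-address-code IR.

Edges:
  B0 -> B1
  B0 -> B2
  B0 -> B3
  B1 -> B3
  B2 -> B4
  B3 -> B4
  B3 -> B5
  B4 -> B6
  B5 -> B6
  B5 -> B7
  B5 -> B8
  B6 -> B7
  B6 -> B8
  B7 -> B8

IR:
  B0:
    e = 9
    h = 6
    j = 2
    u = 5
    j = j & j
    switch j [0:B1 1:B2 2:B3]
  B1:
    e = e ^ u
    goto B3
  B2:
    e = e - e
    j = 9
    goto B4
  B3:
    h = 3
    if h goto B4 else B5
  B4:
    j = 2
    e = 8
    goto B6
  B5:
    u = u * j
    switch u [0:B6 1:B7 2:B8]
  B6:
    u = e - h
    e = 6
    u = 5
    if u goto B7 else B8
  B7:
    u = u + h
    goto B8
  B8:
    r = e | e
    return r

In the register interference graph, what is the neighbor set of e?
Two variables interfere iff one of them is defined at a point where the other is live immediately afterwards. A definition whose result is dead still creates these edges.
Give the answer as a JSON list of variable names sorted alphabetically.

Block summaries:
  B0: {e,h,j,u} / ∅
  B1: {e} / {e,u}
  B2: {e,j} / {e}
  B3: {h} / ∅
  B4: {e,j} / ∅
  B5: {u} / {j,u}
  B6: {e,u} / {e,h}
  B7: {u} / {h,u}
  B8: {r} / {e}

Liveness:
  live B0: ∅→{e,h,j,u}
  live B1: {e,j,u}→{e,j,u}
  live B2: {e,h}→{h}
  live B3: {e,j,u}→{e,h,j,u}
  live B4: {h}→{e,h}
  live B5: {e,h,j,u}→{e,h,u}
  live B6: {e,h}→{e,h,u}
  live B7: {e,h,u}→{e}
  live B8: {e}→∅

Interfere edges:
  e — {h,j,u}
  h — {e,j,u}
  j — {e,h,u}
  r — ∅
  u — {e,h,j}

N(e) = ["h", "j", "u"]

Answer: ["h", "j", "u"]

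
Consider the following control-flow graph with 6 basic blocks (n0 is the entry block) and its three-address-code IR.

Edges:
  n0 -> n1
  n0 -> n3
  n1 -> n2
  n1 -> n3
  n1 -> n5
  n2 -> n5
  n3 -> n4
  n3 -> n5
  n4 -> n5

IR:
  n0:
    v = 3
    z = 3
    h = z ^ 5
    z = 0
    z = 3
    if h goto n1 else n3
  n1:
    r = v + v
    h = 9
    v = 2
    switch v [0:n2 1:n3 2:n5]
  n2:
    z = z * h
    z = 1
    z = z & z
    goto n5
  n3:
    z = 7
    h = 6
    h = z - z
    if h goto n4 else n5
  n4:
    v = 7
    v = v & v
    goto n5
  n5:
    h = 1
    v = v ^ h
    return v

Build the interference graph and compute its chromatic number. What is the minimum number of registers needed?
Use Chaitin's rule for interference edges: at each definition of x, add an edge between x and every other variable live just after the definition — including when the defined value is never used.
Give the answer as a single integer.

Block summaries:
  n0: {h,v,z} / ∅
  n1: {h,r,v} / {v}
  n2: {z} / {h,z}
  n3: {h,z} / ∅
  n4: {v} / ∅
  n5: {h,v} / {v}

Live sets:
  n0: in=∅ out={v,z}
  n1: in={v,z} out={h,v,z}
  n2: in={h,v,z} out={v}
  n3: in={v} out={v}
  n4: in=∅ out={v}
  n5: in={v} out=∅

Conflict graph:
  h: {v,z}
  r: {z}
  v: {h,z}
  z: {h,r,v}

Colouring:
  lower bound: {h,v,z} mutually conflict ⇒ χ ≥ 3
  3-colouring: R0={z}  R1={h,r}  R2={v}
  χ = 3

Answer: 3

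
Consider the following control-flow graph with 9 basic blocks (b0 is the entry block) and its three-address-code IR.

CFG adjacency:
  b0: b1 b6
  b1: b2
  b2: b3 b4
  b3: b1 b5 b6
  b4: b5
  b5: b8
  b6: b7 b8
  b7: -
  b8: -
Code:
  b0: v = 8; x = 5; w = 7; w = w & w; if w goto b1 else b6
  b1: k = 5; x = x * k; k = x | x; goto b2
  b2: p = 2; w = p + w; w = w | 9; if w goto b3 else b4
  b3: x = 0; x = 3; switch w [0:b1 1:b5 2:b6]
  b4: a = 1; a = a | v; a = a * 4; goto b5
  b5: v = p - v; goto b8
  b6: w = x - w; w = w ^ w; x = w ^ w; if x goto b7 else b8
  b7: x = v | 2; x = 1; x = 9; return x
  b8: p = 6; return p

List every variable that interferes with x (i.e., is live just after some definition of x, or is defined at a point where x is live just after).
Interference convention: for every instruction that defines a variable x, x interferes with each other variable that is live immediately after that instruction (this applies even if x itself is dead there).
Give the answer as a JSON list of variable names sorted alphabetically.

Answer: ["k", "p", "v", "w"]

Working:
Block summaries:
  b0: def={v,w,x} ue=∅
  b1: def={k,x} ue={x}
  b2: def={p,w} ue={w}
  b3: def={x} ue={w}
  b4: def={a} ue={v}
  b5: def={v} ue={p,v}
  b6: def={w,x} ue={w,x}
  b7: def={x} ue={v}
  b8: def={p} ue=∅

Live sets:
  b0 li=∅ lo={v,w,x}
  b1 li={v,w,x} lo={v,w}
  b2 li={v,w} lo={p,v,w}
  b3 li={p,v,w} lo={p,v,w,x}
  b4 li={p,v} lo={p,v}
  b5 li={p,v} lo=∅
  b6 li={v,w,x} lo={v}
  b7 li={v} lo=∅
  b8 li=∅ lo=∅

Interfere edges:
  a — {p,v}
  k — {v,w,x}
  p — {a,v,w,x}
  v — {a,k,p,w,x}
  w — {k,p,v,x}
  x — {k,p,v,w}

N(x) = ["k", "p", "v", "w"]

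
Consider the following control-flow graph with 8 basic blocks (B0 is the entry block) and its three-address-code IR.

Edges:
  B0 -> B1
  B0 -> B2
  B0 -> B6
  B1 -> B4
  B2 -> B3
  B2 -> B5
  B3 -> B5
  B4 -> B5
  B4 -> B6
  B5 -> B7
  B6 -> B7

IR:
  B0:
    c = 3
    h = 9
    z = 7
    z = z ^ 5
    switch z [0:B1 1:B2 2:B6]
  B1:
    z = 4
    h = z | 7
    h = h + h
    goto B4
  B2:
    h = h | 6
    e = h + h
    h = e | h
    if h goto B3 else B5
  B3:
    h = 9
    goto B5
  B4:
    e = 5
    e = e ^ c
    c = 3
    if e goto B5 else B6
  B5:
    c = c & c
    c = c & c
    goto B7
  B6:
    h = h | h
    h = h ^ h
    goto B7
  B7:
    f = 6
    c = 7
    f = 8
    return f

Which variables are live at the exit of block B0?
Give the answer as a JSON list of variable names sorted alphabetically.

Answer: ["c", "h"]

Working:
Block summaries:
  B0 def {c,h,z} use ∅
  B1 def {h,z} use ∅
  B2 def {e,h} use {h}
  B3 def {h} use ∅
  B4 def {c,e} use {c}
  B5 def {c} use {c}
  B6 def {h} use {h}
  B7 def {c,f} use ∅

Liveness:
  B0: in=∅ out={c,h}
  B1: in={c} out={c,h}
  B2: in={c,h} out={c}
  B3: in={c} out={c}
  B4: in={c,h} out={c,h}
  B5: in={c} out=∅
  B6: in={h} out=∅
  B7: in=∅ out=∅

live-out(B0) = ["c", "h"]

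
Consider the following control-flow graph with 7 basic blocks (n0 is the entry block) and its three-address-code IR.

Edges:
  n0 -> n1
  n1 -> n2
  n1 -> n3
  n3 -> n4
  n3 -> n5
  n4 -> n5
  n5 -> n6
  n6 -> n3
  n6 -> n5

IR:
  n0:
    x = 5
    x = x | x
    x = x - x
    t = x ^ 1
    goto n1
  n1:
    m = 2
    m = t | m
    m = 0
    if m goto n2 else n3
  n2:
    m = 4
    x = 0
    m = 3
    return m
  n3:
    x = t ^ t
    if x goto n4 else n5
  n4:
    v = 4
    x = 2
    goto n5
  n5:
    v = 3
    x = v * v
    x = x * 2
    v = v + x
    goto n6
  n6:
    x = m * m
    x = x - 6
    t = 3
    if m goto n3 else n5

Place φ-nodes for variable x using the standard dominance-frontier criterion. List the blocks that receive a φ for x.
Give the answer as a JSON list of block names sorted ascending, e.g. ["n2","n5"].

Answer: ["n3", "n5"]

Working:
idom tree: n1←n0 n2←n1 n3←n1 n4←n3 n5←n3 n6←n5
Join-block Dom:
  n3: preds {n1,n6}: {n0,n1} ∩ {n0,n1,n3,n5,n6} = {n0,n1}; idom=n1
  n5: preds {n3,n4,n6}: {n0,n1,n3} ∩ {n0,n1,n3,n4} ∩ {n0,n1,n3,n5,n6} = {n0,n1,n3}; idom=n3

Frontier:
  n3←n1: walk · to n1
  n3←n6: walk n6→n5→n3 to n1
  n5←n3: walk · to n3
  n5←n4: walk n4 to n3
  n5←n6: walk n6→n5 to n3
  n0: DF=∅
  n1: DF=∅
  n2: DF=∅
  n3: DF={n3}
  n4: DF={n5}
  n5: DF={n3,n5}
  n6: DF={n3,n5}

φ for x: defs {n0,n2,n3,n4,n5,n6}
  DF⁺ = {n3,n5}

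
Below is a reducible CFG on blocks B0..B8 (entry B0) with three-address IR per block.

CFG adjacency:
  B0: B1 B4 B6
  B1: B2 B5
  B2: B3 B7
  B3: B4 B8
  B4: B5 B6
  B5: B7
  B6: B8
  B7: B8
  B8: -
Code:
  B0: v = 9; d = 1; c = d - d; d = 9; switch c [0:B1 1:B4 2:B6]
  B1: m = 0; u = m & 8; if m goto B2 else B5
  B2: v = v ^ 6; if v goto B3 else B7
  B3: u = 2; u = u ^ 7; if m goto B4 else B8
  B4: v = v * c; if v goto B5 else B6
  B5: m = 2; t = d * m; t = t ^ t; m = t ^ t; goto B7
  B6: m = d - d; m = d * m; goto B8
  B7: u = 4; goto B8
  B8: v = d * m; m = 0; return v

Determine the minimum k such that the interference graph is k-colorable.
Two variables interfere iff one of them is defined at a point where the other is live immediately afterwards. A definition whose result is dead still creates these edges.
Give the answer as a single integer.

def/use:
  B0: def={c,d,v} ue=∅
  B1: def={m,u} ue=∅
  B2: def={v} ue={v}
  B3: def={u} ue={m}
  B4: def={v} ue={c,v}
  B5: def={m,t} ue={d}
  B6: def={m} ue={d}
  B7: def={u} ue=∅
  B8: def={m,v} ue={d,m}

Liveness:
  B0 li=∅ lo={c,d,v}
  B1 li={c,d,v} lo={c,d,m,v}
  B2 li={c,d,m,v} lo={c,d,m,v}
  B3 li={c,d,m,v} lo={c,d,m,v}
  B4 li={c,d,v} lo={d}
  B5 li={d} lo={d,m}
  B6 li={d} lo={d,m}
  B7 li={d,m} lo={d,m}
  B8 li={d,m} lo=∅

Conflict graph:
  c: {d,m,u,v}
  d: {c,m,t,u,v}
  m: {c,d,u,v}
  t: {d}
  u: {c,d,m,v}
  v: {c,d,m,u}

Colouring:
  {c,d,m,u,v} pairwise interfere (5-clique) ⇒ χ ≥ 5
  assign c→r1 d→r0 m→r2 t→r1 u→r3 v→r4 — no edge inside a register ⇒ χ ≤ 5
  χ = 5

Answer: 5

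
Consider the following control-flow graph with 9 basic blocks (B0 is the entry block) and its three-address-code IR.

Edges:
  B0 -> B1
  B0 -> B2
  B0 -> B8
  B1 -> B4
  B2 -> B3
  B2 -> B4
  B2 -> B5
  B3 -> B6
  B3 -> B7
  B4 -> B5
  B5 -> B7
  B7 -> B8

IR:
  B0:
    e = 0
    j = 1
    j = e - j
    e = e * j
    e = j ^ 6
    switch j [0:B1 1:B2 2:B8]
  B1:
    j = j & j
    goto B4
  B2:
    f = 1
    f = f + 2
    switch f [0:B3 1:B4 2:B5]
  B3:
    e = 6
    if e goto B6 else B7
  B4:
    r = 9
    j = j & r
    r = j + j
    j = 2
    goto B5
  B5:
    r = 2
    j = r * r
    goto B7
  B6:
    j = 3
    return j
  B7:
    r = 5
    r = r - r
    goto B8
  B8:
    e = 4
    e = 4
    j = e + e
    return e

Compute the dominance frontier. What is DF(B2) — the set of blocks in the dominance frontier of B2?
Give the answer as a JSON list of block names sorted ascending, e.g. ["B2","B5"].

idom tree: B1←B0 B2←B0 B3←B2 B4←B0 B5←B0 B6←B3 B7←B0 B8←B0
Dom∩ at merges:
  B4: preds {B1,B2}: {B0,B1} ∩ {B0,B2} = {B0}; idom=B0
  B5: preds {B2,B4}: {B0,B2} ∩ {B0,B4} = {B0}; idom=B0
  B7: preds {B3,B5}: {B0,B2,B3} ∩ {B0,B5} = {B0}; idom=B0
  B8: preds {B0,B7}: {B0} ∩ {B0,B7} = {B0}; idom=B0

DF walk-up:
  join B4 pred B1: B1 stop@B0
  join B4 pred B2: B2 stop@B0
  join B5 pred B2: B2 stop@B0
  join B5 pred B4: B4 stop@B0
  join B7 pred B3: B3→B2 stop@B0
  join B7 pred B5: B5 stop@B0
  join B8 pred B0: · stop@B0
  join B8 pred B7: B7 stop@B0
  DF(B0)=∅
  DF(B1)={B4}
  DF(B2)={B4,B5,B7}
  DF(B3)={B7}
  DF(B4)={B5}
  DF(B5)={B7}
  DF(B6)=∅
  DF(B7)={B8}
  DF(B8)=∅

DF(B2) = ["B4", "B5", "B7"]

Answer: ["B4", "B5", "B7"]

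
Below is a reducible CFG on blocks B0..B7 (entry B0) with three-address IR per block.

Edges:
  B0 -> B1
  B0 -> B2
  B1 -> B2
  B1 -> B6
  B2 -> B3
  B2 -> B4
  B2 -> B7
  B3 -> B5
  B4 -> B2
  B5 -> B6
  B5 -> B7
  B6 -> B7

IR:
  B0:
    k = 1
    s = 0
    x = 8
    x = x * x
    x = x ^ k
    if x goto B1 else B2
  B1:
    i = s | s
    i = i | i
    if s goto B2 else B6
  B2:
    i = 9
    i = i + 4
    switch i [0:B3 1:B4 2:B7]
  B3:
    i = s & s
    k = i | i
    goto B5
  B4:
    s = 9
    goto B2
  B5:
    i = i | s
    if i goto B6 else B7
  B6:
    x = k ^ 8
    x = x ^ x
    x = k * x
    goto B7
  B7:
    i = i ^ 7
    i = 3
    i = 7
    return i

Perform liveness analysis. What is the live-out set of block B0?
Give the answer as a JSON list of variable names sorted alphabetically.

Answer: ["k", "s"]

Analysis:
Block summaries:
  B0: {k,s,x} / ∅
  B1: {i} / {s}
  B2: {i} / ∅
  B3: {i,k} / {s}
  B4: {s} / ∅
  B5: {i} / {i,s}
  B6: {x} / {k}
  B7: {i} / {i}

Live sets:
  B0 li=∅ lo={k,s}
  B1 li={k,s} lo={i,k,s}
  B2 li={s} lo={i,s}
  B3 li={s} lo={i,k,s}
  B4 li=∅ lo={s}
  B5 li={i,k,s} lo={i,k}
  B6 li={i,k} lo={i}
  B7 li={i} lo=∅

live-out(B0) = ["k", "s"]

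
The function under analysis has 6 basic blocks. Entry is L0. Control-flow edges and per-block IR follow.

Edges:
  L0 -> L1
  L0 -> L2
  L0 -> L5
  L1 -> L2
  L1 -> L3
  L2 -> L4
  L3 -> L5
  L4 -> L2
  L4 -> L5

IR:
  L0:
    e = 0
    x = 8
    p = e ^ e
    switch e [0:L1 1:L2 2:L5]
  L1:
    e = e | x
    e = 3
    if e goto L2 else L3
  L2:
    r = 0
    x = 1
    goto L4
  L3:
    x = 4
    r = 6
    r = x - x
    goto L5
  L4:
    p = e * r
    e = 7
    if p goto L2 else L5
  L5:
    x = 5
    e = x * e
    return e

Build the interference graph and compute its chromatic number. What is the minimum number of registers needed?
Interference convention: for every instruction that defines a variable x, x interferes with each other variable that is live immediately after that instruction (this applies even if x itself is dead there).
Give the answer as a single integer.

Block summaries:
  L0 def {e,p,x} use ∅
  L1 def {e} use {e,x}
  L2 def {r,x} use ∅
  L3 def {r,x} use ∅
  L4 def {e,p} use {e,r}
  L5 def {e,x} use {e}

Backward fixpoint:
  live L0: ∅→{e,x}
  live L1: {e,x}→{e}
  live L2: {e}→{e,r}
  live L3: {e}→{e}
  live L4: {e,r}→{e}
  live L5: {e}→∅

Conflict graph:
  e↔{p,r,x}
  p↔{e,x}
  r↔{e,x}
  x↔{e,p,r}

Colouring:
  clique {e,p,x} ⇒ need ≥ 3
  assign e→r0 p→r2 r→r2 x→r1 — no edge inside a register ⇒ χ ≤ 3
  χ = 3

Answer: 3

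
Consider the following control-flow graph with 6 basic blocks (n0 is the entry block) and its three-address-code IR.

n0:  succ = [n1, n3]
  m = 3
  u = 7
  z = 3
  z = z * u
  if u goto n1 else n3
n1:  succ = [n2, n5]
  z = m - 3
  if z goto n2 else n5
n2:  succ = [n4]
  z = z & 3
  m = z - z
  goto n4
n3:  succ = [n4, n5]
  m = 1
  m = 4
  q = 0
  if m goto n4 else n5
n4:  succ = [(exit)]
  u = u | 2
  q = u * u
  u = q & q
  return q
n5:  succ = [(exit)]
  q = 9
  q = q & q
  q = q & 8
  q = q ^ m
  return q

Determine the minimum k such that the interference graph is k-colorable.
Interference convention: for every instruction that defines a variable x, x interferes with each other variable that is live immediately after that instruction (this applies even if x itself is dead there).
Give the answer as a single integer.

Block summaries:
  n0: def={m,u,z} ue=∅
  n1: def={z} ue={m}
  n2: def={m,z} ue={z}
  n3: def={m,q} ue=∅
  n4: def={q,u} ue={u}
  n5: def={q} ue={m}

Liveness:
  n0: in=∅ out={m,u}
  n1: in={m,u} out={m,u,z}
  n2: in={u,z} out={u}
  n3: in={u} out={m,u}
  n4: in={u} out=∅
  n5: in={m} out=∅

Interference:
  m: {q,u,z}
  q: {m,u}
  u: {m,q,z}
  z: {m,u}

Colouring:
  {m,q,u} pairwise interfere (3-clique) ⇒ χ ≥ 3
  3-colouring: c0={m}  c1={u}  c2={q,z}
  χ = 3

Answer: 3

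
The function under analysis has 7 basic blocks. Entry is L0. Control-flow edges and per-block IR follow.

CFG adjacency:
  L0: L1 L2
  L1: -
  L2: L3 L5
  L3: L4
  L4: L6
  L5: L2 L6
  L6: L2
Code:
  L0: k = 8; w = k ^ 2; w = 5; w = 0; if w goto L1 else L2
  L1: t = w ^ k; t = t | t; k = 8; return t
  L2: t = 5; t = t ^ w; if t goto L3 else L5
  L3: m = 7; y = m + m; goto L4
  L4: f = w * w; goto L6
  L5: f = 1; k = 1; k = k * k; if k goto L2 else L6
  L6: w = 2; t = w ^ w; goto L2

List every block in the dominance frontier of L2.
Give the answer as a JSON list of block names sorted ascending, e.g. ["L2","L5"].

Answer: ["L2"]

Working:
idom tree: L1←L0 L2←L0 L3←L2 L4←L3 L5←L2 L6←L2
Join-block Dom:
  L2: preds {L0,L5,L6}: {L0} ∩ {L0,L2,L5} ∩ {L0,L2,L6} = {L0}; idom=L0
  L6: preds {L4,L5}: {L0,L2,L3,L4} ∩ {L0,L2,L5} = {L0,L2}; idom=L2

DF derivation:
  L2←L0: walk · to L0
  L2←L5: walk L5→L2 to L0
  L2←L6: walk L6→L2 to L0
  L6←L4: walk L4→L3 to L2
  L6←L5: walk L5 to L2
  L0: DF=∅
  L1: DF=∅
  L2: DF={L2}
  L3: DF={L6}
  L4: DF={L6}
  L5: DF={L2,L6}
  L6: DF={L2}

DF(L2) = ["L2"]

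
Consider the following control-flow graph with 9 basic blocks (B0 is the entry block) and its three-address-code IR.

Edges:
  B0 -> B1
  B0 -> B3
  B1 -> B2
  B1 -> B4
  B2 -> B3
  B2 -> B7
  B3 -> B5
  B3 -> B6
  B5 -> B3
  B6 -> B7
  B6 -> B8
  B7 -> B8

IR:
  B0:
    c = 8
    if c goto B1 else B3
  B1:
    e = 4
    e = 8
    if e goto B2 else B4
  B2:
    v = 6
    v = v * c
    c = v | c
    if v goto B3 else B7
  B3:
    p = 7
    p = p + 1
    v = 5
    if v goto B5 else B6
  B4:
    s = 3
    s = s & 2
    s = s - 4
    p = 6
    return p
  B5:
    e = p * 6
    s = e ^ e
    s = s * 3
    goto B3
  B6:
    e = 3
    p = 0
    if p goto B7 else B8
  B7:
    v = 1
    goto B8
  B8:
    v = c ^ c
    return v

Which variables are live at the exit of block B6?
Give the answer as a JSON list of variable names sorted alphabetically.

Answer: ["c"]

Working:
Per-block:
  B0: def={c} ue=∅
  B1: def={e} ue=∅
  B2: def={c,v} ue={c}
  B3: def={p,v} ue=∅
  B4: def={p,s} ue=∅
  B5: def={e,s} ue={p}
  B6: def={e,p} ue=∅
  B7: def={v} ue=∅
  B8: def={v} ue={c}

Backward fixpoint:
  B0: in=∅ out={c}
  B1: in={c} out={c}
  B2: in={c} out={c}
  B3: in={c} out={c,p}
  B4: in=∅ out=∅
  B5: in={c,p} out={c}
  B6: in={c} out={c}
  B7: in={c} out={c}
  B8: in={c} out=∅

live-out(B6) = ["c"]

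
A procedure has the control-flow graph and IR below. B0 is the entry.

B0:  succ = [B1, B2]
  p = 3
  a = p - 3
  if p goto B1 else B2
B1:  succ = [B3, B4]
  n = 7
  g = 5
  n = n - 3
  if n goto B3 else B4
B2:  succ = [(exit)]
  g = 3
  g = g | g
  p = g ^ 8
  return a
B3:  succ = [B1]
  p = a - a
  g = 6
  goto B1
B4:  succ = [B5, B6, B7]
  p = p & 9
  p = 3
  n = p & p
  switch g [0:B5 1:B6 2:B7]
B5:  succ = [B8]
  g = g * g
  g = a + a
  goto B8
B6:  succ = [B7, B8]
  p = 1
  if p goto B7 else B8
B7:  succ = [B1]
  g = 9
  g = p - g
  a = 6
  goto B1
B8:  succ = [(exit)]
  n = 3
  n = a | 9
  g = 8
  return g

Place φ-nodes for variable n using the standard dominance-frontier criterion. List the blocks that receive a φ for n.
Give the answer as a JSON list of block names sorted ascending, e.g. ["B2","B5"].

idom tree: B1←B0 B2←B0 B3←B1 B4←B1 B5←B4 B6←B4 B7←B4 B8←B4
Join-block Dom:
  B1: preds {B0,B3,B7}: {B0} ∩ {B0,B1,B3} ∩ {B0,B1,B4,B7} = {B0}; idom=B0
  B7: preds {B4,B6}: {B0,B1,B4} ∩ {B0,B1,B4,B6} = {B0,B1,B4}; idom=B4
  B8: preds {B5,B6}: {B0,B1,B4,B5} ∩ {B0,B1,B4,B6} = {B0,B1,B4}; idom=B4

Frontier:
  B1←B0: walk · to B0
  B1←B3: walk B3→B1 to B0
  B1←B7: walk B7→B4→B1 to B0
  B7←B4: walk · to B4
  B7←B6: walk B6 to B4
  B8←B5: walk B5 to B4
  B8←B6: walk B6 to B4
  B0: DF=∅
  B1: DF={B1}
  B2: DF=∅
  B3: DF={B1}
  B4: DF={B1}
  B5: DF={B8}
  B6: DF={B7,B8}
  B7: DF={B1}
  B8: DF=∅

φ for n: defs {B1,B4,B8}
  DF⁺ = {B1}

Answer: ["B1"]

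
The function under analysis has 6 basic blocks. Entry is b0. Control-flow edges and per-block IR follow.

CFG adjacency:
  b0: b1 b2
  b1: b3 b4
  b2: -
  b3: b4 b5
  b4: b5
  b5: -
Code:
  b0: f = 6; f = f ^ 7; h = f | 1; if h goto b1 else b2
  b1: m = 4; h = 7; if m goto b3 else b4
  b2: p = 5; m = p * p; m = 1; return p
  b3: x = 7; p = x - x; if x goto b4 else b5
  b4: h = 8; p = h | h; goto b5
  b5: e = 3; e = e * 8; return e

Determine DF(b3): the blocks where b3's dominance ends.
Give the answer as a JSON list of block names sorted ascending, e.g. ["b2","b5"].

idom tree: b1←b0 b2←b0 b3←b1 b4←b1 b5←b1
Dom∩ at merges:
  b4: preds {b1,b3}: {b0,b1} ∩ {b0,b1,b3} = {b0,b1}; idom=b1
  b5: preds {b3,b4}: {b0,b1,b3} ∩ {b0,b1,b4} = {b0,b1}; idom=b1

DF walk-up:
  join b4 pred b1: · stop@b1
  join b4 pred b3: b3 stop@b1
  join b5 pred b3: b3 stop@b1
  join b5 pred b4: b4 stop@b1
  b0: DF=∅
  b1: DF=∅
  b2: DF=∅
  b3: DF={b4,b5}
  b4: DF={b5}
  b5: DF=∅

DF(b3) = ["b4", "b5"]

Answer: ["b4", "b5"]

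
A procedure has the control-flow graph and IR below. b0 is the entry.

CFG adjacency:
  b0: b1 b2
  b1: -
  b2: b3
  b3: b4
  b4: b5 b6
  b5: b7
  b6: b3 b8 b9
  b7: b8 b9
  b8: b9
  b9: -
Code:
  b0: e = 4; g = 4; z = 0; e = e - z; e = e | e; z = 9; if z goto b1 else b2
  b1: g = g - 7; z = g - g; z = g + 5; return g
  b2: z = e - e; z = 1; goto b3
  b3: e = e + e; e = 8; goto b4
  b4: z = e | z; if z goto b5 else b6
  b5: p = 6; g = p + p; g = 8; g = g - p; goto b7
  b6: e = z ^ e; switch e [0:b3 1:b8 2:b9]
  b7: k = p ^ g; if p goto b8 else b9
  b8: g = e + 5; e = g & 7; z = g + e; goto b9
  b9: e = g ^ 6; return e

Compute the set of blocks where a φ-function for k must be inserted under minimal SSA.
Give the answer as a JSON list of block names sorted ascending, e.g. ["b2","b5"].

idom tree: b1←b0 b2←b0 b3←b2 b4←b3 b5←b4 b6←b4 b7←b5 b8←b4 b9←b4
Dom at joins:
  b3: preds {b2,b6}: {b0,b2} ∩ {b0,b2,b3,b4,b6} = {b0,b2}; idom=b2
  b8: preds {b6,b7}: {b0,b2,b3,b4,b6} ∩ {b0,b2,b3,b4,b5,b7} = {b0,b2,b3,b4}; idom=b4
  b9: preds {b6,b7,b8}: {b0,b2,b3,b4,b6} ∩ {b0,b2,b3,b4,b5,b7} ∩ {b0,b2,b3,b4,b8} = {b0,b2,b3,b4}; idom=b4

DF walk-up:
  b3←b2: walk · to b2
  b3←b6: walk b6→b4→b3 to b2
  b8←b6: walk b6 to b4
  b8←b7: walk b7→b5 to b4
  b9←b6: walk b6 to b4
  b9←b7: walk b7→b5 to b4
  b9←b8: walk b8 to b4
  DF(b0)=∅
  DF(b1)=∅
  DF(b2)=∅
  DF(b3)={b3}
  DF(b4)={b3}
  DF(b5)={b8,b9}
  DF(b6)={b3,b8,b9}
  DF(b7)={b8,b9}
  DF(b8)={b9}
  DF(b9)=∅

φ for k: defs {b7}
  DF⁺ = {b8,b9}

Answer: ["b8", "b9"]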